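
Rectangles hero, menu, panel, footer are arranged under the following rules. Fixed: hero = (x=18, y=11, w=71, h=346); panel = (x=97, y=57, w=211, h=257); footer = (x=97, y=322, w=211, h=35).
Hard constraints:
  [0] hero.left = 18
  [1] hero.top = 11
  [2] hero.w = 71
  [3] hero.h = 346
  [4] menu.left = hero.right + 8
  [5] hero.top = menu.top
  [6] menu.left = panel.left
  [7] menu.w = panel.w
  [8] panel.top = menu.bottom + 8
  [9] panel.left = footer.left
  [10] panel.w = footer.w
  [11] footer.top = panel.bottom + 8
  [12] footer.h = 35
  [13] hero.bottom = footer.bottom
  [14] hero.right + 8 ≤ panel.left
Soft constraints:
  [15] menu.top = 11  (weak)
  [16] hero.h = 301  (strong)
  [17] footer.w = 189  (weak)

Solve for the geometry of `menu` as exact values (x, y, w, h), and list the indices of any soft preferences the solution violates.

1. menu.x = 97  [menu.left = hero.right + 8]
2. menu.y = 11  [hero.top = menu.top]
3. menu.w = 211  [menu.w = panel.w]
4. menu.h = 38  [panel.top = menu.bottom + 8]

menu = (x=97, y=11, w=211, h=38)
violated soft preferences: 16, 17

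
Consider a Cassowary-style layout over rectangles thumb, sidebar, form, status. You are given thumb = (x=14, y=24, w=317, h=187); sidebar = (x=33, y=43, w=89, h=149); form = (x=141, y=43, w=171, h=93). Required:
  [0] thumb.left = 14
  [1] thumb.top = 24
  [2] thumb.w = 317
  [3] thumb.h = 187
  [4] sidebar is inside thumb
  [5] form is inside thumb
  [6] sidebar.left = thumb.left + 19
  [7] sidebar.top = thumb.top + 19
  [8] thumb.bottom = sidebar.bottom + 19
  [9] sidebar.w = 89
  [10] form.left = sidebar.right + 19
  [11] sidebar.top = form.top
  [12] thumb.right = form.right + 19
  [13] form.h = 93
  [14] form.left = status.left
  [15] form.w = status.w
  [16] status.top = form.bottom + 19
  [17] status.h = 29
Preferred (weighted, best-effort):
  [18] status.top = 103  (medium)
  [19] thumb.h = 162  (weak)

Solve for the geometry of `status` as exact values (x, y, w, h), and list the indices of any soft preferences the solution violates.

1. status.x = 141  [form.left = status.left]
2. status.w = 171  [form.w = status.w]
3. status.y = 155  [status.top = form.bottom + 19]
4. status.h = 29  [status.h = 29]

status = (x=141, y=155, w=171, h=29)
violated soft preferences: 18, 19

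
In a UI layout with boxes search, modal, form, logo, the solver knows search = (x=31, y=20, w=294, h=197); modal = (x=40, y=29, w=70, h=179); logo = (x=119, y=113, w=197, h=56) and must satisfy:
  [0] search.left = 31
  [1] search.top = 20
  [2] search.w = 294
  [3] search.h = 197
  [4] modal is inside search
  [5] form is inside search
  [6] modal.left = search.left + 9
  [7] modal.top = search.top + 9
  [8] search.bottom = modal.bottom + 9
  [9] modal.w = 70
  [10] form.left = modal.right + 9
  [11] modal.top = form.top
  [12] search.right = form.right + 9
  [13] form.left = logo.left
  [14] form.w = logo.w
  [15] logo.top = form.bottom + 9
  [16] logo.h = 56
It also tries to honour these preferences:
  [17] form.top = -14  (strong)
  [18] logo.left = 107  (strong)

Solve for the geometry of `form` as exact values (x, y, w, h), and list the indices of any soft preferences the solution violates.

1. form.x = 119  [form.left = modal.right + 9]
2. form.y = 29  [modal.top = form.top]
3. form.w = 197  [search.right = form.right + 9]
4. form.h = 75  [logo.top = form.bottom + 9]

form = (x=119, y=29, w=197, h=75)
violated soft preferences: 17, 18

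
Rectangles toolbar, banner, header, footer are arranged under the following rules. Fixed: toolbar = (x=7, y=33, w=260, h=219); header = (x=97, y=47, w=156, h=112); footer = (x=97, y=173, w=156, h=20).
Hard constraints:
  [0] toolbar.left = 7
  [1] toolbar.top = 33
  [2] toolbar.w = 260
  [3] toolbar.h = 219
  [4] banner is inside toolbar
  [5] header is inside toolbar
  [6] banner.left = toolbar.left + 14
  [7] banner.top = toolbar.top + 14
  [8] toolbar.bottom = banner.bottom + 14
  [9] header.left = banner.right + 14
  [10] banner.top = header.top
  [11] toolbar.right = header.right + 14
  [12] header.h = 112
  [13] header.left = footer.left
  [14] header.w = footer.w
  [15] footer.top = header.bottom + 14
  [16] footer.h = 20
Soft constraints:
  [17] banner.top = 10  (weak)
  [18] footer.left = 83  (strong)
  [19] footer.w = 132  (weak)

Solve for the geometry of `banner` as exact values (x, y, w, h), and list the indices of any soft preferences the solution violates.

banner = (x=21, y=47, w=62, h=191)
violated soft preferences: 17, 18, 19

1. banner.x = 21  [banner.left = toolbar.left + 14]
2. banner.y = 47  [banner.top = toolbar.top + 14]
3. banner.h = 191  [toolbar.bottom = banner.bottom + 14]
4. banner.w = 62  [header.left = banner.right + 14]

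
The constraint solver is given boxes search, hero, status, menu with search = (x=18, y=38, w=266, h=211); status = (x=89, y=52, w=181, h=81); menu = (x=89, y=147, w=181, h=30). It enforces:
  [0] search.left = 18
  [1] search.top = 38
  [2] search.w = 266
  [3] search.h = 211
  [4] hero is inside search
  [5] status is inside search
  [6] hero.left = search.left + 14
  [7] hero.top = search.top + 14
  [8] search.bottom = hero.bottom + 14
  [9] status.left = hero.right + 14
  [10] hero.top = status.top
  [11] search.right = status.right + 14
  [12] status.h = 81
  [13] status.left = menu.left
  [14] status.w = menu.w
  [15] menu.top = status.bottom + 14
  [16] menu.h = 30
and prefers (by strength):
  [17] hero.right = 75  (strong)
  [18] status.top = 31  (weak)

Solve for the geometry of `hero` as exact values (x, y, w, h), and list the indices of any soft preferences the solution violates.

1. hero.x = 32  [hero.left = search.left + 14]
2. hero.y = 52  [hero.top = search.top + 14]
3. hero.h = 183  [search.bottom = hero.bottom + 14]
4. hero.w = 43  [status.left = hero.right + 14]

hero = (x=32, y=52, w=43, h=183)
violated soft preferences: 18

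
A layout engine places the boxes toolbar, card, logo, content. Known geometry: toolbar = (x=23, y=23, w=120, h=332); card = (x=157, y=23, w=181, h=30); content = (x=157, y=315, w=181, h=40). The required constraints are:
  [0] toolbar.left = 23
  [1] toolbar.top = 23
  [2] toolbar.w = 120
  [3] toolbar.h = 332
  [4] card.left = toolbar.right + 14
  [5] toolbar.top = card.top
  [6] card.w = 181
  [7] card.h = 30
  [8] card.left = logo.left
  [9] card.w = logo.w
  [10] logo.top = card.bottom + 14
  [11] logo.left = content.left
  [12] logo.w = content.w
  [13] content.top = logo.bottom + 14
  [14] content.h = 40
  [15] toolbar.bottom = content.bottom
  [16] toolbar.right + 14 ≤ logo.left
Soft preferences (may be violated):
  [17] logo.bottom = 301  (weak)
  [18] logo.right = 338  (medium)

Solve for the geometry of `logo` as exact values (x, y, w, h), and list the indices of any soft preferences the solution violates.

1. logo.x = 157  [card.left = logo.left]
2. logo.w = 181  [card.w = logo.w]
3. logo.y = 67  [logo.top = card.bottom + 14]
4. logo.h = 234  [content.top = logo.bottom + 14]

logo = (x=157, y=67, w=181, h=234)
violated soft preferences: none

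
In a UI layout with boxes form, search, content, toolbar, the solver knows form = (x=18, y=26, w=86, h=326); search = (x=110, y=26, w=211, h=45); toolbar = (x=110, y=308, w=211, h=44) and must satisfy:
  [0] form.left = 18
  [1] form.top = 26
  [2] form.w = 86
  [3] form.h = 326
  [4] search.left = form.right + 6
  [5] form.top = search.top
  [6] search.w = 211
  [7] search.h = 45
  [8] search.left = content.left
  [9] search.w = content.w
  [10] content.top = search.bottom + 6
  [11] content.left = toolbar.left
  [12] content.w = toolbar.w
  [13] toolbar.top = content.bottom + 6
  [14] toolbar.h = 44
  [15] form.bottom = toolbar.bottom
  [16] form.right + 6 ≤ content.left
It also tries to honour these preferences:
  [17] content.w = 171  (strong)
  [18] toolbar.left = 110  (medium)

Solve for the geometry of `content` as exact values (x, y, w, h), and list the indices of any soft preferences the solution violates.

1. content.x = 110  [search.left = content.left]
2. content.w = 211  [search.w = content.w]
3. content.y = 77  [content.top = search.bottom + 6]
4. content.h = 225  [toolbar.top = content.bottom + 6]

content = (x=110, y=77, w=211, h=225)
violated soft preferences: 17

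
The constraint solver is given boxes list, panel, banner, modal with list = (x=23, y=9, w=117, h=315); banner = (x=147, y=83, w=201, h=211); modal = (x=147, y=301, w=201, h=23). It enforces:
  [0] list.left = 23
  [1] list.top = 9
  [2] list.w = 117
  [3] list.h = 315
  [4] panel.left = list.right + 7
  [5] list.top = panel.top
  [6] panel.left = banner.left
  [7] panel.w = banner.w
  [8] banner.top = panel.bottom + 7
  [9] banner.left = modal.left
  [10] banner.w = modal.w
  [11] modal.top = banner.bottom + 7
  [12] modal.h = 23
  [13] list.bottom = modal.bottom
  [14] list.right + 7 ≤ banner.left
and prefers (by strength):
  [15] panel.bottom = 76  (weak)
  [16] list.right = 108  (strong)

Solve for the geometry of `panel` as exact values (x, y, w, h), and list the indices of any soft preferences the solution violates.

1. panel.x = 147  [panel.left = list.right + 7]
2. panel.y = 9  [list.top = panel.top]
3. panel.w = 201  [panel.w = banner.w]
4. panel.h = 67  [banner.top = panel.bottom + 7]

panel = (x=147, y=9, w=201, h=67)
violated soft preferences: 16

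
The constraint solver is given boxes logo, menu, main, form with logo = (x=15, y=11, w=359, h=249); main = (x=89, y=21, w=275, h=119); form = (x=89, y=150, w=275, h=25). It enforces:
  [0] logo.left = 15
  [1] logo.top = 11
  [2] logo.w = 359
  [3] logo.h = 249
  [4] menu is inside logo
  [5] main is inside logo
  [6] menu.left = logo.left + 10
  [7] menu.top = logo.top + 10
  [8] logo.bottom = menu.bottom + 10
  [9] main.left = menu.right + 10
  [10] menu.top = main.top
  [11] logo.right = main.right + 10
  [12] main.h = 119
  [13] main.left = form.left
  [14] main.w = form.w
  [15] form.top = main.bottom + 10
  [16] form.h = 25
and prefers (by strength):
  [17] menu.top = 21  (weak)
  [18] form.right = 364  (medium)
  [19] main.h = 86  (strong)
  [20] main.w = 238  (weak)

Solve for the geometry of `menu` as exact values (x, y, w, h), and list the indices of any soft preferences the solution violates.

menu = (x=25, y=21, w=54, h=229)
violated soft preferences: 19, 20

1. menu.x = 25  [menu.left = logo.left + 10]
2. menu.y = 21  [menu.top = logo.top + 10]
3. menu.h = 229  [logo.bottom = menu.bottom + 10]
4. menu.w = 54  [main.left = menu.right + 10]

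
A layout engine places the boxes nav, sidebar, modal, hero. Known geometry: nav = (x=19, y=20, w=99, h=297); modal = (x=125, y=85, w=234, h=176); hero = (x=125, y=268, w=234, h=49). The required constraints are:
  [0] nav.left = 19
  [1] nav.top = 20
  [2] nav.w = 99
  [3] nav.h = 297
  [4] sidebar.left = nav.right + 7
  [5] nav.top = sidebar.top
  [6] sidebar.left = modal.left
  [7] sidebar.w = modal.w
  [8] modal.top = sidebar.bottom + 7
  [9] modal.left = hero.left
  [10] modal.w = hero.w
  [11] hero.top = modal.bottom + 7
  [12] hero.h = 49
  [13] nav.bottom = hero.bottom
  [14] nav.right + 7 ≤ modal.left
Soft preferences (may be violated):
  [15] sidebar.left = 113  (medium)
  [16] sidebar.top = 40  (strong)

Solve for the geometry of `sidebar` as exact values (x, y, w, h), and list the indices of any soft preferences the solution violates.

1. sidebar.x = 125  [sidebar.left = nav.right + 7]
2. sidebar.y = 20  [nav.top = sidebar.top]
3. sidebar.w = 234  [sidebar.w = modal.w]
4. sidebar.h = 58  [modal.top = sidebar.bottom + 7]

sidebar = (x=125, y=20, w=234, h=58)
violated soft preferences: 15, 16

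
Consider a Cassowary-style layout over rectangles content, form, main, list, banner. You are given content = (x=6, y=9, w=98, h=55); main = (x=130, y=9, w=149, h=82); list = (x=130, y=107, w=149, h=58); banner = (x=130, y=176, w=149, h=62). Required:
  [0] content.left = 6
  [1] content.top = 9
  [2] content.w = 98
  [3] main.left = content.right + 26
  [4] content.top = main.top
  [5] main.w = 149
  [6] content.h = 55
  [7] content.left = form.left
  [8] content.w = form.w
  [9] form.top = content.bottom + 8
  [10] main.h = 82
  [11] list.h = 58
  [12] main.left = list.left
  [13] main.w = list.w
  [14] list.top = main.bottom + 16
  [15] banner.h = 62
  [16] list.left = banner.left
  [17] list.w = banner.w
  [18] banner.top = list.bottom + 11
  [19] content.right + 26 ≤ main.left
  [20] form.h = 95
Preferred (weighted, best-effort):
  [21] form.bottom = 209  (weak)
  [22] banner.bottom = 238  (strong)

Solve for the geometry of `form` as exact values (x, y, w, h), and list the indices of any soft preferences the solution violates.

form = (x=6, y=72, w=98, h=95)
violated soft preferences: 21

1. form.x = 6  [content.left = form.left]
2. form.w = 98  [content.w = form.w]
3. form.y = 72  [form.top = content.bottom + 8]
4. form.h = 95  [form.h = 95]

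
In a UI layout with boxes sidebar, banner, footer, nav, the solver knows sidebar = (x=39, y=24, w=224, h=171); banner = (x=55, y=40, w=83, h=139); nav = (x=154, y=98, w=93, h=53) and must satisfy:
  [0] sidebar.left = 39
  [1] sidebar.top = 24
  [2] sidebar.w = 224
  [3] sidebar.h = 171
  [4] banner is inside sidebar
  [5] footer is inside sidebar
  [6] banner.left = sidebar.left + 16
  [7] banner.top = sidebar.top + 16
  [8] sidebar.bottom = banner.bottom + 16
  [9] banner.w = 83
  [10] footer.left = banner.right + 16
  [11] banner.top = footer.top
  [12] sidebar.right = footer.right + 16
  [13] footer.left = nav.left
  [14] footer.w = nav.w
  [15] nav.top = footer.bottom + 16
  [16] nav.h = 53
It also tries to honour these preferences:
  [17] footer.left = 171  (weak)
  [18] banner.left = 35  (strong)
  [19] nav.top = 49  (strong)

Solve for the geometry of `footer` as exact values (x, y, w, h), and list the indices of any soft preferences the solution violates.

1. footer.x = 154  [footer.left = banner.right + 16]
2. footer.y = 40  [banner.top = footer.top]
3. footer.w = 93  [sidebar.right = footer.right + 16]
4. footer.h = 42  [nav.top = footer.bottom + 16]

footer = (x=154, y=40, w=93, h=42)
violated soft preferences: 17, 18, 19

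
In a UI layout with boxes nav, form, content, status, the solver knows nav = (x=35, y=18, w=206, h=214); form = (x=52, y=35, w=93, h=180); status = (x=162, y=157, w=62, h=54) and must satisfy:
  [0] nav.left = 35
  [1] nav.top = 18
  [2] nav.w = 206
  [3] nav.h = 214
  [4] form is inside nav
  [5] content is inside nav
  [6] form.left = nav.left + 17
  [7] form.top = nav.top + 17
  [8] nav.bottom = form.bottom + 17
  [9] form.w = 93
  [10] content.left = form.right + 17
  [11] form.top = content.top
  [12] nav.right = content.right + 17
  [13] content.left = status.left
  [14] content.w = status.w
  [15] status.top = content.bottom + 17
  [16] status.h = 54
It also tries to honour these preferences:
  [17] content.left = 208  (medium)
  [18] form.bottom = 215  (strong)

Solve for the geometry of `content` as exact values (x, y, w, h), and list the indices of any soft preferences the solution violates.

content = (x=162, y=35, w=62, h=105)
violated soft preferences: 17

1. content.x = 162  [content.left = form.right + 17]
2. content.y = 35  [form.top = content.top]
3. content.w = 62  [nav.right = content.right + 17]
4. content.h = 105  [status.top = content.bottom + 17]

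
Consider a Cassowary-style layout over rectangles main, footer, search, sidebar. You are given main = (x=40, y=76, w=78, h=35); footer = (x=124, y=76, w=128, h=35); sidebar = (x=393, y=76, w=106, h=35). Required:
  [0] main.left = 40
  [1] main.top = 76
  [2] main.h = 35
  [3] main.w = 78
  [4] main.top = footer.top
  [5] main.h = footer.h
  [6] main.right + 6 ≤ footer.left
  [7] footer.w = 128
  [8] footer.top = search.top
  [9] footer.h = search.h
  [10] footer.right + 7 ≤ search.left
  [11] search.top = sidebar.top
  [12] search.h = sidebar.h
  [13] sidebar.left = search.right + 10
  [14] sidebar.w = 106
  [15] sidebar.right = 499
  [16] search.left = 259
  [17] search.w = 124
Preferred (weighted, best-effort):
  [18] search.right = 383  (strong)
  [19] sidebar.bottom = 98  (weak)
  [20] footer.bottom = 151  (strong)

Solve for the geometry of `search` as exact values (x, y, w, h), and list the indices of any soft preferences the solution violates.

search = (x=259, y=76, w=124, h=35)
violated soft preferences: 19, 20

1. search.y = 76  [footer.top = search.top]
2. search.h = 35  [footer.h = search.h]
3. search.x = 259  [search.left = 259]
4. search.w = 124  [search.w = 124]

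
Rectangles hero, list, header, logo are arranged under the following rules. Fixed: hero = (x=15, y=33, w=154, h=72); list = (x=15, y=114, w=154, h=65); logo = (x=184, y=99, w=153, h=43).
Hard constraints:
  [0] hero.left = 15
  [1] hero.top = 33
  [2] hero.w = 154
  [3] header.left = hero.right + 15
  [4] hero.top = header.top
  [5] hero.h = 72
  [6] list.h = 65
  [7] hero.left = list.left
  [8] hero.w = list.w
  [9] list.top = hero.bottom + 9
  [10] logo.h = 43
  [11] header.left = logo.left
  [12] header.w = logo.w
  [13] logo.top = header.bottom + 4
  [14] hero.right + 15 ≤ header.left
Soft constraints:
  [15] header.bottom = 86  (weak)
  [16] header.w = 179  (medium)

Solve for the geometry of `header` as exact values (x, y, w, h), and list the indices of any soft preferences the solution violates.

1. header.x = 184  [header.left = hero.right + 15]
2. header.y = 33  [hero.top = header.top]
3. header.w = 153  [header.w = logo.w]
4. header.h = 62  [logo.top = header.bottom + 4]

header = (x=184, y=33, w=153, h=62)
violated soft preferences: 15, 16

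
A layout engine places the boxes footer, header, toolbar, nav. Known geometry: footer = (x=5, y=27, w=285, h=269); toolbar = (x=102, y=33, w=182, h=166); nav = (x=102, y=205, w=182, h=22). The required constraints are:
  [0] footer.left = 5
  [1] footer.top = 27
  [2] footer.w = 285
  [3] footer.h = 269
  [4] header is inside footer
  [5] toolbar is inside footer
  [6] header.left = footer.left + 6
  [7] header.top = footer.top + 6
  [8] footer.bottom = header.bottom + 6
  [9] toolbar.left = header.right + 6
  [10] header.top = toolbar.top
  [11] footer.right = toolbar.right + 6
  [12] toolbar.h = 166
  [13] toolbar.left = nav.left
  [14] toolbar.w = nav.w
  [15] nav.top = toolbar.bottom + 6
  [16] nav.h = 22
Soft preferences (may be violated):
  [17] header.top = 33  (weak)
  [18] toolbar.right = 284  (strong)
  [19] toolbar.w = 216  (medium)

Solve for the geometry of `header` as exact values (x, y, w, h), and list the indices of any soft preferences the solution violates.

header = (x=11, y=33, w=85, h=257)
violated soft preferences: 19

1. header.x = 11  [header.left = footer.left + 6]
2. header.y = 33  [header.top = footer.top + 6]
3. header.h = 257  [footer.bottom = header.bottom + 6]
4. header.w = 85  [toolbar.left = header.right + 6]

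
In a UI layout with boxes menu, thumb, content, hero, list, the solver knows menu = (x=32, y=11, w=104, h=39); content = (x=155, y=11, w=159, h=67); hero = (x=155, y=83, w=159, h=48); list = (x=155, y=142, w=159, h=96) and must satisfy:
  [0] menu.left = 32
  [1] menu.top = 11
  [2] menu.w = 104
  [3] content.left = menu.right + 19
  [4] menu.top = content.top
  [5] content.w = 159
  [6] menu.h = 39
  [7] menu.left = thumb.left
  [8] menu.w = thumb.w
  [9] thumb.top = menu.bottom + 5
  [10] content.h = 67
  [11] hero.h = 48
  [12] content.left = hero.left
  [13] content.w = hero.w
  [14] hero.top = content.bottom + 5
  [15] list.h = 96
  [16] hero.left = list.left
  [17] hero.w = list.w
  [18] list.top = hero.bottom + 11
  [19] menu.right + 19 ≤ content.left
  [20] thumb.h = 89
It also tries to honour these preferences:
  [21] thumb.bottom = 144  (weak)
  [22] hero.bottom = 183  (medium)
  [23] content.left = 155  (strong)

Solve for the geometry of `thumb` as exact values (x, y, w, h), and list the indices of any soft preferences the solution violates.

1. thumb.x = 32  [menu.left = thumb.left]
2. thumb.w = 104  [menu.w = thumb.w]
3. thumb.y = 55  [thumb.top = menu.bottom + 5]
4. thumb.h = 89  [thumb.h = 89]

thumb = (x=32, y=55, w=104, h=89)
violated soft preferences: 22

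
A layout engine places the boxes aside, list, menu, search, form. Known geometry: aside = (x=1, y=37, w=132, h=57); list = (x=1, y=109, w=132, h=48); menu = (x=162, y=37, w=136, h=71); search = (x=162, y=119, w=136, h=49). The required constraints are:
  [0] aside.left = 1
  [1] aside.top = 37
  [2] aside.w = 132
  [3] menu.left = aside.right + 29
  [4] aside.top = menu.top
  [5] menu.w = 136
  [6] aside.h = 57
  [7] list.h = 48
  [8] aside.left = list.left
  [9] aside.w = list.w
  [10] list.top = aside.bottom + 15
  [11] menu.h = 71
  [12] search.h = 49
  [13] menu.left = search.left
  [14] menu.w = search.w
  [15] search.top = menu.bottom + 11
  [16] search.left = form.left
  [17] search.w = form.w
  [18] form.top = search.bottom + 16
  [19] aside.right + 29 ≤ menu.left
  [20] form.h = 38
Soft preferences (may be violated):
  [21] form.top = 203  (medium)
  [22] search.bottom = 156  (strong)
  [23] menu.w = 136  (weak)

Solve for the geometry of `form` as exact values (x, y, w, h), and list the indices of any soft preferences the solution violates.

form = (x=162, y=184, w=136, h=38)
violated soft preferences: 21, 22

1. form.x = 162  [search.left = form.left]
2. form.w = 136  [search.w = form.w]
3. form.y = 184  [form.top = search.bottom + 16]
4. form.h = 38  [form.h = 38]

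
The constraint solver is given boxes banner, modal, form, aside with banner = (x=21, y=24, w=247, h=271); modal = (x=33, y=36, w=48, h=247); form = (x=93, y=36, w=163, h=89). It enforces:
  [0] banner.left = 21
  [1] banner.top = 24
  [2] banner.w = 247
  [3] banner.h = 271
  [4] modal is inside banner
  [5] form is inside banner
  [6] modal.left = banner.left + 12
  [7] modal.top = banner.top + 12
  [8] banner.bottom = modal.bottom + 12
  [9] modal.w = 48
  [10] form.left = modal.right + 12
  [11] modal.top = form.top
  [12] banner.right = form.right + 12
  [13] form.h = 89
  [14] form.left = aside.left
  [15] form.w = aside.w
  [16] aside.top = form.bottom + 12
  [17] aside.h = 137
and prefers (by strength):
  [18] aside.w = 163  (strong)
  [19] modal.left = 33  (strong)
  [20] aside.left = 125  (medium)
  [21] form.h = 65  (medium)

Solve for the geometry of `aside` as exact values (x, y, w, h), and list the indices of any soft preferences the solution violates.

1. aside.x = 93  [form.left = aside.left]
2. aside.w = 163  [form.w = aside.w]
3. aside.y = 137  [aside.top = form.bottom + 12]
4. aside.h = 137  [aside.h = 137]

aside = (x=93, y=137, w=163, h=137)
violated soft preferences: 20, 21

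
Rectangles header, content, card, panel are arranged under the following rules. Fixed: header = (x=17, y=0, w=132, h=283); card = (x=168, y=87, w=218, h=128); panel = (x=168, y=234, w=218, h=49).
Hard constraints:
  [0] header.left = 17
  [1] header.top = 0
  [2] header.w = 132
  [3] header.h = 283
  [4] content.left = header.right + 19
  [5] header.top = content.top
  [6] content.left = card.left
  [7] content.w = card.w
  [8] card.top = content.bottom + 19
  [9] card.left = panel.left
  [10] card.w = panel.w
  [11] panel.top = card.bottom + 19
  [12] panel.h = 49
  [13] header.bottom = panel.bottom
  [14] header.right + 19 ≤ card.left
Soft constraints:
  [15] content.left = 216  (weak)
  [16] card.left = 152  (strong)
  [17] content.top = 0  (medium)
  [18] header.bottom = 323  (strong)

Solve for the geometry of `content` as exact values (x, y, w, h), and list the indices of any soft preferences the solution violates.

content = (x=168, y=0, w=218, h=68)
violated soft preferences: 15, 16, 18

1. content.x = 168  [content.left = header.right + 19]
2. content.y = 0  [header.top = content.top]
3. content.w = 218  [content.w = card.w]
4. content.h = 68  [card.top = content.bottom + 19]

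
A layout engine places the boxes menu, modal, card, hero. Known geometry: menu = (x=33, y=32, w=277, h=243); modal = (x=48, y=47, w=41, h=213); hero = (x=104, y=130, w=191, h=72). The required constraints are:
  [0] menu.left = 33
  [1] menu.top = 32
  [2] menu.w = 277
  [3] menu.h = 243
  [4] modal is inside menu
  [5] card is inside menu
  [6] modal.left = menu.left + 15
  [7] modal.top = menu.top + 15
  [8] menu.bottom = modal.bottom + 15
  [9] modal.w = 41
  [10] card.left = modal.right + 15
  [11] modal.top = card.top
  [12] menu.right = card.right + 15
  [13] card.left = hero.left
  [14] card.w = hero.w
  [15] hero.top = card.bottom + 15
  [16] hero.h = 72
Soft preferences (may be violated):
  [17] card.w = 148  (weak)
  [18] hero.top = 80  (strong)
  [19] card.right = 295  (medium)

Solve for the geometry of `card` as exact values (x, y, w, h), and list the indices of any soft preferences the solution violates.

1. card.x = 104  [card.left = modal.right + 15]
2. card.y = 47  [modal.top = card.top]
3. card.w = 191  [menu.right = card.right + 15]
4. card.h = 68  [hero.top = card.bottom + 15]

card = (x=104, y=47, w=191, h=68)
violated soft preferences: 17, 18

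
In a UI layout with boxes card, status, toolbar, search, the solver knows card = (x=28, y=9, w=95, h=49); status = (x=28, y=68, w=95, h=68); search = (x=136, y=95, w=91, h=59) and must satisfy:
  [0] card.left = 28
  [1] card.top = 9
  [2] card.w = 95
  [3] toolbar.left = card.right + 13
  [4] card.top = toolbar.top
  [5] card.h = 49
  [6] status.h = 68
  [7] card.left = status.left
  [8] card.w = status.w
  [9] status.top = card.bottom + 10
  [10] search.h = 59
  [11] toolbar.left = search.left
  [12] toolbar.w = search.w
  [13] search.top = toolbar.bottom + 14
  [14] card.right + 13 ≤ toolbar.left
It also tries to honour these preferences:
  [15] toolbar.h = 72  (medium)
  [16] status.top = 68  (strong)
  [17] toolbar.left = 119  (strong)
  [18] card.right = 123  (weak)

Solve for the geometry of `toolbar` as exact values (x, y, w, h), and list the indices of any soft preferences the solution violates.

1. toolbar.x = 136  [toolbar.left = card.right + 13]
2. toolbar.y = 9  [card.top = toolbar.top]
3. toolbar.w = 91  [toolbar.w = search.w]
4. toolbar.h = 72  [search.top = toolbar.bottom + 14]

toolbar = (x=136, y=9, w=91, h=72)
violated soft preferences: 17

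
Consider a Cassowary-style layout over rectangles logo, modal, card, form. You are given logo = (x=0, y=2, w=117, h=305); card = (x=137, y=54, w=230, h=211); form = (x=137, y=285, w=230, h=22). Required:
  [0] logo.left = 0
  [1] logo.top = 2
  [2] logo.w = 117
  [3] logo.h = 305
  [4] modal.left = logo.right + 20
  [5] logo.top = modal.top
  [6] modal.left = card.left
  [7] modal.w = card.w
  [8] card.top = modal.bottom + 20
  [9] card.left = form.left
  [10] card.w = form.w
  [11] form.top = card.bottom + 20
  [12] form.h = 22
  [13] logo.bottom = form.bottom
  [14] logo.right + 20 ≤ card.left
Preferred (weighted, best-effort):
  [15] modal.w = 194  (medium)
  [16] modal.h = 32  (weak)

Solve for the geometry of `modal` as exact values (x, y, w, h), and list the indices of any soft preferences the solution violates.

1. modal.x = 137  [modal.left = logo.right + 20]
2. modal.y = 2  [logo.top = modal.top]
3. modal.w = 230  [modal.w = card.w]
4. modal.h = 32  [card.top = modal.bottom + 20]

modal = (x=137, y=2, w=230, h=32)
violated soft preferences: 15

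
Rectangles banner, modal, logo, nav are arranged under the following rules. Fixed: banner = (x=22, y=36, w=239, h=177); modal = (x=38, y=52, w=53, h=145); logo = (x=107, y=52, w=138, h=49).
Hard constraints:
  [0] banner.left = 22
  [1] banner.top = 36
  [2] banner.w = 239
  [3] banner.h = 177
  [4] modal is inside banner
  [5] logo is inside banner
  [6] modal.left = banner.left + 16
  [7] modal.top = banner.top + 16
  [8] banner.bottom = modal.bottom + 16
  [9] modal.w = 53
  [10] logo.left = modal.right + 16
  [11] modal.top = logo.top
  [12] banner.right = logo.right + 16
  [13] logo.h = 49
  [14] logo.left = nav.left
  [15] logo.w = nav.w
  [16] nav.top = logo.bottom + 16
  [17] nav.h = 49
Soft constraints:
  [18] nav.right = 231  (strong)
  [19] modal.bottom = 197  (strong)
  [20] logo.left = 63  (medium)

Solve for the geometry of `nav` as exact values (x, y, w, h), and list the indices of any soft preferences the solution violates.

nav = (x=107, y=117, w=138, h=49)
violated soft preferences: 18, 20

1. nav.x = 107  [logo.left = nav.left]
2. nav.w = 138  [logo.w = nav.w]
3. nav.y = 117  [nav.top = logo.bottom + 16]
4. nav.h = 49  [nav.h = 49]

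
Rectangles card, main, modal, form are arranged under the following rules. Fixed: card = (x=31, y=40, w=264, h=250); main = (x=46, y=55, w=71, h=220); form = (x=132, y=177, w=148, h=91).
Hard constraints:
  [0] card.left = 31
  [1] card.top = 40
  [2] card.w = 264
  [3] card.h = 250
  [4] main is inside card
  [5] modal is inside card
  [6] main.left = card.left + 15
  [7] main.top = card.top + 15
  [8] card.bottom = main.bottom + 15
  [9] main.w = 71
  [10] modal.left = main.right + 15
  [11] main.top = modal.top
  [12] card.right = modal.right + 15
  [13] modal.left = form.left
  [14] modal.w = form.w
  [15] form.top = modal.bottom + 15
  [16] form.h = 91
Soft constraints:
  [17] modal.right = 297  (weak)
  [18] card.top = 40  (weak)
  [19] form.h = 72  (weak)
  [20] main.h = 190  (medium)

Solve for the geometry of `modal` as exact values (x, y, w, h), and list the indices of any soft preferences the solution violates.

1. modal.x = 132  [modal.left = main.right + 15]
2. modal.y = 55  [main.top = modal.top]
3. modal.w = 148  [card.right = modal.right + 15]
4. modal.h = 107  [form.top = modal.bottom + 15]

modal = (x=132, y=55, w=148, h=107)
violated soft preferences: 17, 19, 20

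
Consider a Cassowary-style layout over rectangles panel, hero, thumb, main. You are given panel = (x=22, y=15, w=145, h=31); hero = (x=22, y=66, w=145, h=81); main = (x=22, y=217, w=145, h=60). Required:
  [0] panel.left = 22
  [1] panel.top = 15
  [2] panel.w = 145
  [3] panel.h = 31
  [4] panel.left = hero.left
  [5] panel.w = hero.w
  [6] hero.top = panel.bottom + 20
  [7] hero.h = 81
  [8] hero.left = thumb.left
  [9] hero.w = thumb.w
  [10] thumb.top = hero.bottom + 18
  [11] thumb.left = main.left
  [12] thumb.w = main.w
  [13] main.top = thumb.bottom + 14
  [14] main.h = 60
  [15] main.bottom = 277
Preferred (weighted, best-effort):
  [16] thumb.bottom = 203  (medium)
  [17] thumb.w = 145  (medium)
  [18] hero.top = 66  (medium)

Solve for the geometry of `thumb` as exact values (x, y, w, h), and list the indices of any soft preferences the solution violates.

thumb = (x=22, y=165, w=145, h=38)
violated soft preferences: none

1. thumb.x = 22  [hero.left = thumb.left]
2. thumb.w = 145  [hero.w = thumb.w]
3. thumb.y = 165  [thumb.top = hero.bottom + 18]
4. thumb.h = 38  [main.top = thumb.bottom + 14]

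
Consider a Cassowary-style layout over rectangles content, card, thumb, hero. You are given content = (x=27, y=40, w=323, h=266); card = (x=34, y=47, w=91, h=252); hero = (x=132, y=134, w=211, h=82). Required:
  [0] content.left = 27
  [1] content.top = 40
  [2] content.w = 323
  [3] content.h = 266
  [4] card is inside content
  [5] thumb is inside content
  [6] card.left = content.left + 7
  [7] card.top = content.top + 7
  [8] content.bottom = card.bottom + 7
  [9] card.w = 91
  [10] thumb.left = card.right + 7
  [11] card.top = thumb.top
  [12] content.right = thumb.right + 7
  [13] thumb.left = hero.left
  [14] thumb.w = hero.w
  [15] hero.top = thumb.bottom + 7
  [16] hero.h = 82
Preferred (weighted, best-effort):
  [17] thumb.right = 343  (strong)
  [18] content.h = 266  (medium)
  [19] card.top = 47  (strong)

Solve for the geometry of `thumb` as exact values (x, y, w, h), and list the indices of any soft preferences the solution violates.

1. thumb.x = 132  [thumb.left = card.right + 7]
2. thumb.y = 47  [card.top = thumb.top]
3. thumb.w = 211  [content.right = thumb.right + 7]
4. thumb.h = 80  [hero.top = thumb.bottom + 7]

thumb = (x=132, y=47, w=211, h=80)
violated soft preferences: none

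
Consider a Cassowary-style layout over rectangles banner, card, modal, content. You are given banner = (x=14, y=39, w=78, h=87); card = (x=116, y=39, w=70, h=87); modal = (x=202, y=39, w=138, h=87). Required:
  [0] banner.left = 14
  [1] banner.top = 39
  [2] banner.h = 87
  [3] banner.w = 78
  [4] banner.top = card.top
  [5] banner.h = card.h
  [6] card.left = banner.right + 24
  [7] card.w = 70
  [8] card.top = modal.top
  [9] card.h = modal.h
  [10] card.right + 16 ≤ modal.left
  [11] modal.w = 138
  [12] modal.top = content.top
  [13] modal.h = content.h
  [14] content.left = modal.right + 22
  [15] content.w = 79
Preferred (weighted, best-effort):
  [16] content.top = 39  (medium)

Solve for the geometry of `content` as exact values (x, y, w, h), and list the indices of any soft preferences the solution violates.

1. content.y = 39  [modal.top = content.top]
2. content.h = 87  [modal.h = content.h]
3. content.x = 362  [content.left = modal.right + 22]
4. content.w = 79  [content.w = 79]

content = (x=362, y=39, w=79, h=87)
violated soft preferences: none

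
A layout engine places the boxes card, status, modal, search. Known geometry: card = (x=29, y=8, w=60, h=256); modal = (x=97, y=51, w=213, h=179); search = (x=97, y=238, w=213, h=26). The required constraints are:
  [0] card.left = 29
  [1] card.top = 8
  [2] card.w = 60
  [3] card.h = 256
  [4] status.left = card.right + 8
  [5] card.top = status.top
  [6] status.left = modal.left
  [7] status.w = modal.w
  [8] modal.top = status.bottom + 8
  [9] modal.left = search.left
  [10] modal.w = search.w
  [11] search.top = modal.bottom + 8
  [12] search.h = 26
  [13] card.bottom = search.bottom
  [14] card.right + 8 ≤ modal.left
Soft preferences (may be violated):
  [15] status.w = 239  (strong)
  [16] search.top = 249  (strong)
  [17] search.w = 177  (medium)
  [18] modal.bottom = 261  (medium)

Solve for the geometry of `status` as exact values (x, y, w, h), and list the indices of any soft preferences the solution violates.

status = (x=97, y=8, w=213, h=35)
violated soft preferences: 15, 16, 17, 18

1. status.x = 97  [status.left = card.right + 8]
2. status.y = 8  [card.top = status.top]
3. status.w = 213  [status.w = modal.w]
4. status.h = 35  [modal.top = status.bottom + 8]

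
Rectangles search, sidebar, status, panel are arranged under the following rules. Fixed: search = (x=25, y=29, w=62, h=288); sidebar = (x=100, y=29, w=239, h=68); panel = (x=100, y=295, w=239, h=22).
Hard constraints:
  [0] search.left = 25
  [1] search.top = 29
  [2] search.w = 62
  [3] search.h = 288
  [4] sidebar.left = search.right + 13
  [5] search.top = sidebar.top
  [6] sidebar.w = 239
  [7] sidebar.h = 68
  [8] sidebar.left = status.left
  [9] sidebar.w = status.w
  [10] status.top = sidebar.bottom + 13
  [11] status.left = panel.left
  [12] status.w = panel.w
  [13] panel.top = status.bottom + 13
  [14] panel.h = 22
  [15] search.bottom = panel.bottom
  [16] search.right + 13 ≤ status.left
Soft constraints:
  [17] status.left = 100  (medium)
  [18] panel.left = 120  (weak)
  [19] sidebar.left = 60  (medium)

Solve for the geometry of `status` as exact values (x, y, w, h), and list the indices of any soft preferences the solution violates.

status = (x=100, y=110, w=239, h=172)
violated soft preferences: 18, 19

1. status.x = 100  [sidebar.left = status.left]
2. status.w = 239  [sidebar.w = status.w]
3. status.y = 110  [status.top = sidebar.bottom + 13]
4. status.h = 172  [panel.top = status.bottom + 13]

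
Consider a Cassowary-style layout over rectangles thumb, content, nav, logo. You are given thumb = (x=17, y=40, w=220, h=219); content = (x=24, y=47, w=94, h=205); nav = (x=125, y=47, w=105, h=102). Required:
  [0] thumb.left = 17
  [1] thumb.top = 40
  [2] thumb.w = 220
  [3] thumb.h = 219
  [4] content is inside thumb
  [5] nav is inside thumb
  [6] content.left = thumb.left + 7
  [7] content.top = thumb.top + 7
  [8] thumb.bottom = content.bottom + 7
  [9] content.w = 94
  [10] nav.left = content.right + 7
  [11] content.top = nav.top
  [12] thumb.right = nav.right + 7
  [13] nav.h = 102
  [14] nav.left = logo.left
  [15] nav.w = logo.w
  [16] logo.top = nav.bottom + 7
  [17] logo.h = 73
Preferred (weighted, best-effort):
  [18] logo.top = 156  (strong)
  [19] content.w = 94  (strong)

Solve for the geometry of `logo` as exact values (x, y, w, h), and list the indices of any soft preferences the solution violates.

logo = (x=125, y=156, w=105, h=73)
violated soft preferences: none

1. logo.x = 125  [nav.left = logo.left]
2. logo.w = 105  [nav.w = logo.w]
3. logo.y = 156  [logo.top = nav.bottom + 7]
4. logo.h = 73  [logo.h = 73]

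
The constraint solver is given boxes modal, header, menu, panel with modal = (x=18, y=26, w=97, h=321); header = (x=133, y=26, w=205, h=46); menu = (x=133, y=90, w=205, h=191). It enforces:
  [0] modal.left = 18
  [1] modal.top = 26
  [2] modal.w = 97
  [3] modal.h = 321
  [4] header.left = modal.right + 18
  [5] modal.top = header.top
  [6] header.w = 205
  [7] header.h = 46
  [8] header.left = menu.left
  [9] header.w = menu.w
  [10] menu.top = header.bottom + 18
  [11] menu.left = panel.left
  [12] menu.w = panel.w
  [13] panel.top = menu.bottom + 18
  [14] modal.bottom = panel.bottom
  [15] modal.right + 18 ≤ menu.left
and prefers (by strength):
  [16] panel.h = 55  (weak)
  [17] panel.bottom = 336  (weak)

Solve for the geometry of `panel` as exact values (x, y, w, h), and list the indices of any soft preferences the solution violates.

panel = (x=133, y=299, w=205, h=48)
violated soft preferences: 16, 17

1. panel.x = 133  [menu.left = panel.left]
2. panel.w = 205  [menu.w = panel.w]
3. panel.y = 299  [panel.top = menu.bottom + 18]
4. panel.h = 48  [modal.bottom = panel.bottom]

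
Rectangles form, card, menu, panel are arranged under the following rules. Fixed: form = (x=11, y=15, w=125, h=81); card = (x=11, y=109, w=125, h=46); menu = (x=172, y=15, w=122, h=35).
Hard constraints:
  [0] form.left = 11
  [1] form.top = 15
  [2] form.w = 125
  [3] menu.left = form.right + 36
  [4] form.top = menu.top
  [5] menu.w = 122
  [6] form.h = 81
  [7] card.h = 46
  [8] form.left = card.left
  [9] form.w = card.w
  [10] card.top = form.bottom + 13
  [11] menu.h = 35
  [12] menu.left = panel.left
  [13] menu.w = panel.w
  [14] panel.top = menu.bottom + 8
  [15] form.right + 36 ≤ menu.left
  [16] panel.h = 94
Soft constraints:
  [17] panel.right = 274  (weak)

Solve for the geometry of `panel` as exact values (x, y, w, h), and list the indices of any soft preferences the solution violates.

panel = (x=172, y=58, w=122, h=94)
violated soft preferences: 17

1. panel.x = 172  [menu.left = panel.left]
2. panel.w = 122  [menu.w = panel.w]
3. panel.y = 58  [panel.top = menu.bottom + 8]
4. panel.h = 94  [panel.h = 94]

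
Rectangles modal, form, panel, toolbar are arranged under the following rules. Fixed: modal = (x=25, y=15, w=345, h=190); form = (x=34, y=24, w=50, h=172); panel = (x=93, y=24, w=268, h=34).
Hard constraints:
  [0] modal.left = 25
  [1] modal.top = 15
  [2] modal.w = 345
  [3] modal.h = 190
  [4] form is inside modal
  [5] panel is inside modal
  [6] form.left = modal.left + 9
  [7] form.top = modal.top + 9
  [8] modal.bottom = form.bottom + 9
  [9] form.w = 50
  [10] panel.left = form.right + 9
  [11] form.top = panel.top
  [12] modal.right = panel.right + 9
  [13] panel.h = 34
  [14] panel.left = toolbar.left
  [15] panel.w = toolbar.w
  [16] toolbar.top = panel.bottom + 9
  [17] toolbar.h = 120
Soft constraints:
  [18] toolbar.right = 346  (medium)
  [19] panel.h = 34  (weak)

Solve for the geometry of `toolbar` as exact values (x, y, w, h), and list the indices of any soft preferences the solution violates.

1. toolbar.x = 93  [panel.left = toolbar.left]
2. toolbar.w = 268  [panel.w = toolbar.w]
3. toolbar.y = 67  [toolbar.top = panel.bottom + 9]
4. toolbar.h = 120  [toolbar.h = 120]

toolbar = (x=93, y=67, w=268, h=120)
violated soft preferences: 18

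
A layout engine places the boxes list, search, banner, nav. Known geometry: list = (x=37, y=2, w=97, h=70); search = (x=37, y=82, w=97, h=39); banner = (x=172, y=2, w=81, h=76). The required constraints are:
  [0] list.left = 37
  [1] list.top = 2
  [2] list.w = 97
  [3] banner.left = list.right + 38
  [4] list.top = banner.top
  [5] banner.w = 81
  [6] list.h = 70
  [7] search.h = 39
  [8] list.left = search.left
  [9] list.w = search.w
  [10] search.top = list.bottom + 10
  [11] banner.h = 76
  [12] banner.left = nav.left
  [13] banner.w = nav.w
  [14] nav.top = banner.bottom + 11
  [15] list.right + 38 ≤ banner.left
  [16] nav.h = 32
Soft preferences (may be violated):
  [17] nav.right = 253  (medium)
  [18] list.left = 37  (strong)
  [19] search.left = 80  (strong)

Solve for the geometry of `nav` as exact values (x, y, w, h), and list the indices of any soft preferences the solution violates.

nav = (x=172, y=89, w=81, h=32)
violated soft preferences: 19

1. nav.x = 172  [banner.left = nav.left]
2. nav.w = 81  [banner.w = nav.w]
3. nav.y = 89  [nav.top = banner.bottom + 11]
4. nav.h = 32  [nav.h = 32]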